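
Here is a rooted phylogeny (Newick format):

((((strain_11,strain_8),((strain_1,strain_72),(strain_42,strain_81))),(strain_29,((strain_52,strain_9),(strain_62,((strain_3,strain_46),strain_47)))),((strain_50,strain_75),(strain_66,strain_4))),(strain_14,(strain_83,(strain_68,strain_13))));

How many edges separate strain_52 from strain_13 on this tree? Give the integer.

9

The MRCA of strain_52 and strain_13 is the root of the tree.
From strain_52 up to that node: 5 branches. From strain_13 up to the same node: 4 branches. Total: 5 + 4 = 9.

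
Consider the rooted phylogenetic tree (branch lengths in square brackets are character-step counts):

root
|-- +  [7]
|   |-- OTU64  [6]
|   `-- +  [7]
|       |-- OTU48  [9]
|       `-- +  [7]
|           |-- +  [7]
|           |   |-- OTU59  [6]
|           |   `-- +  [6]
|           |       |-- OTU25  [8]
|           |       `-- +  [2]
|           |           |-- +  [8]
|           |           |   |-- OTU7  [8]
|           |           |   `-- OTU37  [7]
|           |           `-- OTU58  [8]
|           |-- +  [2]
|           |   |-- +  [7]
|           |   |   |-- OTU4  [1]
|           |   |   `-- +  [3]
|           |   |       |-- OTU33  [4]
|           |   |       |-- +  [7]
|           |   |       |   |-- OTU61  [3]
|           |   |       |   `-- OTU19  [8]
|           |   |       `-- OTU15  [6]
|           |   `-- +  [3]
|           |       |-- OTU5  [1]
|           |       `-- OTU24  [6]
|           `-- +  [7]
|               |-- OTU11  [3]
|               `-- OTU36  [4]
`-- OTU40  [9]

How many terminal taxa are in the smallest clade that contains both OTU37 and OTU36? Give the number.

14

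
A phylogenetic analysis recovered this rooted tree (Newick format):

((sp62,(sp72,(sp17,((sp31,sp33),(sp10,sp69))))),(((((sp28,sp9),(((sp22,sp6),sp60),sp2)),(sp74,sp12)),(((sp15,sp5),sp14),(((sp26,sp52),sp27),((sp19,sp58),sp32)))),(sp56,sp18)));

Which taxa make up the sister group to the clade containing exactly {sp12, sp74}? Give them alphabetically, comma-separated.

sp2, sp22, sp28, sp6, sp60, sp9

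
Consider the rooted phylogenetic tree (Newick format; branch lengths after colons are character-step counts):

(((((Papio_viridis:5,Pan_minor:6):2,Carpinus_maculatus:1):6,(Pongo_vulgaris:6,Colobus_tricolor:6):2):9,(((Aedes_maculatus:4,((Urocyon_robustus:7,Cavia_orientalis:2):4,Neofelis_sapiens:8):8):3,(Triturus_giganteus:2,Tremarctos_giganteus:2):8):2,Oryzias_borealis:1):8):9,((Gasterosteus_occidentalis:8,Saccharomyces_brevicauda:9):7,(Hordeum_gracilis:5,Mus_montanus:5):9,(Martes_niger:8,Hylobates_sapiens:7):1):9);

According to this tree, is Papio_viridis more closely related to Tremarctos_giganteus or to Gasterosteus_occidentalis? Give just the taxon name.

Tremarctos_giganteus

The MRCA of Papio_viridis and Tremarctos_giganteus subtends ((((Papio_viridis,Pan_minor),Carpinus_maculatus),(Pongo_vulgaris,Colobus_tricolor)),(((Aedes_maculatus,((Urocyon_robustus,Cavia_orientalis),Neofelis_sapiens)),(Triturus_giganteus,Tremarctos_giganteus)),Oryzias_borealis)) (12 taxa).
The MRCA of Papio_viridis and Gasterosteus_occidentalis is the root, subtending the entire tree (18 taxa).
The first is nested inside the second, so Papio_viridis shares a more recent common ancestor with Tremarctos_giganteus.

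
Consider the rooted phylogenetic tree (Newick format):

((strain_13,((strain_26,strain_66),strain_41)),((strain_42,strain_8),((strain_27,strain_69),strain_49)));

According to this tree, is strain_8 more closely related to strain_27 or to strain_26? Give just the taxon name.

The MRCA of strain_8 and strain_27 subtends ((strain_42,strain_8),((strain_27,strain_69),strain_49)) (5 taxa).
The MRCA of strain_8 and strain_26 is the root, subtending the entire tree (9 taxa).
The first is nested inside the second, so strain_8 shares a more recent common ancestor with strain_27.

strain_27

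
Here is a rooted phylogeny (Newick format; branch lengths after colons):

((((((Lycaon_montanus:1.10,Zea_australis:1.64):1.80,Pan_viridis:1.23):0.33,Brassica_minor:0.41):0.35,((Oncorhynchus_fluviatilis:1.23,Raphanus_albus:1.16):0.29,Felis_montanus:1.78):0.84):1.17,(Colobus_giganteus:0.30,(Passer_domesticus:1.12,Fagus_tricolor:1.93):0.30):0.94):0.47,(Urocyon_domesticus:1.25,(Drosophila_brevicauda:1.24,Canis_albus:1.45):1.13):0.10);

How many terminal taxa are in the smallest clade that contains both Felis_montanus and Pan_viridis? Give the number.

7

The MRCA of Felis_montanus and Pan_viridis is the node subtending ((((Lycaon_montanus,Zea_australis),Pan_viridis),Brassica_minor),((Oncorhynchus_fluviatilis,Raphanus_albus),Felis_montanus)).
That clade contains 7 terminal taxa: Brassica_minor, Felis_montanus, Lycaon_montanus, Oncorhynchus_fluviatilis, Pan_viridis, Raphanus_albus, Zea_australis.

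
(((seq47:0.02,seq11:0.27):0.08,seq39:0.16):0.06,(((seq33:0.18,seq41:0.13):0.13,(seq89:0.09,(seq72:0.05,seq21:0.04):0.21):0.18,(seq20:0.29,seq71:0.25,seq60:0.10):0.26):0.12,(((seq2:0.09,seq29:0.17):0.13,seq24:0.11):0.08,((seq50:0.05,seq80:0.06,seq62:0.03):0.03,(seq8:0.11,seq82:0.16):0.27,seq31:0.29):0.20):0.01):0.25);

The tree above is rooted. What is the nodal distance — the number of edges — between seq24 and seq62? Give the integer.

The MRCA of seq24 and seq62 is the node subtending (((seq2,seq29),seq24),((seq50,seq80,seq62),(seq8,seq82),seq31)).
From seq24 up to that node: 2 branches. From seq62 up to the same node: 3 branches. Total: 2 + 3 = 5.

5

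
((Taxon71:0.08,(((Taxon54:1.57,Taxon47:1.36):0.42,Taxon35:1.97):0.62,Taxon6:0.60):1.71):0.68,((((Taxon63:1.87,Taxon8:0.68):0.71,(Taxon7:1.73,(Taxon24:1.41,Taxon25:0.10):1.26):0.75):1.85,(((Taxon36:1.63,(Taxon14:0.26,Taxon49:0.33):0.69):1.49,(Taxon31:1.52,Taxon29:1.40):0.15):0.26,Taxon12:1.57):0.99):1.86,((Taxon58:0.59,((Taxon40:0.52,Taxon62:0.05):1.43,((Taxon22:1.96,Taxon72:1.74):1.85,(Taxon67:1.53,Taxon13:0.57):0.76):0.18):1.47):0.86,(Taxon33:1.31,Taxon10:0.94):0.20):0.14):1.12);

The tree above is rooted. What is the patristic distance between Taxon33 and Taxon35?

7.75

The path runs Taxon33 → … → MRCA → … → Taxon35; the MRCA is the root of the tree.
Branch lengths along that path: 1.31 + 0.20 + 0.14 + 1.12 + 0.68 + 1.71 + 0.62 + 1.97 = 7.75.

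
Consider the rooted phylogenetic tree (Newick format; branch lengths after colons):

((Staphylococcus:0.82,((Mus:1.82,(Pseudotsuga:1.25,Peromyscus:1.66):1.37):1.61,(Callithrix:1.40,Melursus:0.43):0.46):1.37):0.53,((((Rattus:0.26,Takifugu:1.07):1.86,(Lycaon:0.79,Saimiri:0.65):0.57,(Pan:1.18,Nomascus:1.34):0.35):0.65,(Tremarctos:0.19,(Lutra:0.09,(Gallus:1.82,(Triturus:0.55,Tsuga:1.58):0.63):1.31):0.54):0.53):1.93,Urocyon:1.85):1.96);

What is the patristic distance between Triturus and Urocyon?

The path runs Triturus → … → MRCA → … → Urocyon; the MRCA is the node subtending ((((Rattus,Takifugu),(Lycaon,Saimiri),(Pan,Nomascus)),(Tremarctos,(Lutra,(Gallus,(Triturus,Tsuga))))),Urocyon).
Branch lengths along that path: 0.55 + 0.63 + 1.31 + 0.54 + 0.53 + 1.93 + 1.85 = 7.34.

7.34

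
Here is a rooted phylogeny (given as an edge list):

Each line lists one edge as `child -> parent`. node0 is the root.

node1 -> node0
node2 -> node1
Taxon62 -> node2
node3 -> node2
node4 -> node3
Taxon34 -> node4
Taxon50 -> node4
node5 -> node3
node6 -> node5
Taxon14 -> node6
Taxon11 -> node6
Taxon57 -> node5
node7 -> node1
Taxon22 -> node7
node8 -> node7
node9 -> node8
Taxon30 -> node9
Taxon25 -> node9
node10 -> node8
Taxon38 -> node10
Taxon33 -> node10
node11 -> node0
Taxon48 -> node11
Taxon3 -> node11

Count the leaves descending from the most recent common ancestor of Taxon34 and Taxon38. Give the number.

The MRCA of Taxon34 and Taxon38 is the node subtending ((Taxon62,((Taxon34,Taxon50),((Taxon14,Taxon11),Taxon57))),(Taxon22,((Taxon30,Taxon25),(Taxon38,Taxon33)))).
That clade contains 11 terminal taxa: Taxon11, Taxon14, Taxon22, Taxon25, Taxon30, Taxon33, Taxon34, Taxon38, Taxon50, Taxon57, Taxon62.

11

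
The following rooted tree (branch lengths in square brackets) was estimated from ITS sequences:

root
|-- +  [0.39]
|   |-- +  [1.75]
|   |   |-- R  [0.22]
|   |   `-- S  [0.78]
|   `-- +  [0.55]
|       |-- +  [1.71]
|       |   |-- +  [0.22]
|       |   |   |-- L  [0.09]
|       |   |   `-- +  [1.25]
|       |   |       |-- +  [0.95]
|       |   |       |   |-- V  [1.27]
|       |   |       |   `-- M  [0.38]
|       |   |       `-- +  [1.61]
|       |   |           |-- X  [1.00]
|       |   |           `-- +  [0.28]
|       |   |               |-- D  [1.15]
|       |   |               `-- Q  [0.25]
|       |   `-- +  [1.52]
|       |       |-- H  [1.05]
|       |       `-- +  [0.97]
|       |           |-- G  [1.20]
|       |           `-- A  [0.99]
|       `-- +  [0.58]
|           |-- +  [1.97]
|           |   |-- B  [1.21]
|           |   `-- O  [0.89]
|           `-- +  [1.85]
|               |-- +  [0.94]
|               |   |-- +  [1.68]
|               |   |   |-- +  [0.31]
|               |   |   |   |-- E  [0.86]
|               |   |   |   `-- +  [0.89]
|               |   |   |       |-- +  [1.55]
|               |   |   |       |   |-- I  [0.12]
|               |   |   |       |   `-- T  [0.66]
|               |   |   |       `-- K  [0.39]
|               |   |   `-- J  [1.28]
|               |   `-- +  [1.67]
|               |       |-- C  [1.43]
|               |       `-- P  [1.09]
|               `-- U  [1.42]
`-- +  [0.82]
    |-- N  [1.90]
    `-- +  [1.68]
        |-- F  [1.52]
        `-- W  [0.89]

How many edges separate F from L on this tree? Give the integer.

8

The MRCA of F and L is the root of the tree.
From F up to that node: 3 branches. From L up to the same node: 5 branches. Total: 3 + 5 = 8.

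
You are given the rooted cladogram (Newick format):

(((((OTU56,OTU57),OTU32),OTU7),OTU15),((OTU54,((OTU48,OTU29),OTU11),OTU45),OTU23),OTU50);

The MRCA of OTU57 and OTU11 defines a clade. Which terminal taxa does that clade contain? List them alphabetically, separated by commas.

OTU11, OTU15, OTU23, OTU29, OTU32, OTU45, OTU48, OTU50, OTU54, OTU56, OTU57, OTU7

Tracing OTU57: it sits inside (OTU56,OTU57).
Tracing OTU11: it sits inside ((OTU48,OTU29),OTU11).
The smallest clade enclosing both is the whole tree (their MRCA is the root), so the answer is all 12 tips in alphabetical order.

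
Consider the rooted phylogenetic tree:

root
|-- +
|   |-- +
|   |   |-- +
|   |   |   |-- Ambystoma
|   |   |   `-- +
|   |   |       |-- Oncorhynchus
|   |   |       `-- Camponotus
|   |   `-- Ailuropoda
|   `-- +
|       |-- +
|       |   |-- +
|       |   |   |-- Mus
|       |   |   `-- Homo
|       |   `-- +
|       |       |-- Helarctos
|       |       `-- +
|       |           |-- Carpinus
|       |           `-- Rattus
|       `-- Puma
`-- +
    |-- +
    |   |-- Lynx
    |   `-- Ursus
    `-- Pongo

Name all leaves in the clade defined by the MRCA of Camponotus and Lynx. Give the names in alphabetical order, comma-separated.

Ailuropoda, Ambystoma, Camponotus, Carpinus, Helarctos, Homo, Lynx, Mus, Oncorhynchus, Pongo, Puma, Rattus, Ursus

Tracing Camponotus: it sits inside (Oncorhynchus,Camponotus).
Tracing Lynx: it sits inside (Lynx,Ursus).
The smallest clade enclosing both is the whole tree (their MRCA is the root), so the answer is all 13 tips in alphabetical order.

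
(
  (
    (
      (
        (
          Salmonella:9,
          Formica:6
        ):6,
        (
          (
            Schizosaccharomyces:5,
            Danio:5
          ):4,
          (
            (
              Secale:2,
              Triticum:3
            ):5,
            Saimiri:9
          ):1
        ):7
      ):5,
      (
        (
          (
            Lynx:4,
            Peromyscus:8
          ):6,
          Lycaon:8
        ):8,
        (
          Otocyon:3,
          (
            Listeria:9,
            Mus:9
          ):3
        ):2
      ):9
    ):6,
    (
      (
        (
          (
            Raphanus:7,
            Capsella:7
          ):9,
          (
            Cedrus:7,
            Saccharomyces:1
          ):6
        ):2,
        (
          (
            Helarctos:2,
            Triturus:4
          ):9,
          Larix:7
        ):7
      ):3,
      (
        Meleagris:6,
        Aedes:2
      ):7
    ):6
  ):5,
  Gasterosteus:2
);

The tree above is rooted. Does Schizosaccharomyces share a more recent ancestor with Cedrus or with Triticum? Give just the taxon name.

The MRCA of Schizosaccharomyces and Triticum subtends ((Schizosaccharomyces,Danio),((Secale,Triticum),Saimiri)) (5 taxa).
The MRCA of Schizosaccharomyces and Cedrus subtends ((((Salmonella,Formica),((Schizosaccharomyces,Danio),((Secale,Triticum),Saimiri))),(((Lynx,Peromyscus),Lycaon),(Otocyon,(Listeria,Mus)))),((((Raphanus,Capsella),(Cedrus,Saccharomyces)),((Helarctos,Triturus),Larix)),(Meleagris,Aedes))) (22 taxa).
The first is nested inside the second, so Schizosaccharomyces shares a more recent common ancestor with Triticum.

Triticum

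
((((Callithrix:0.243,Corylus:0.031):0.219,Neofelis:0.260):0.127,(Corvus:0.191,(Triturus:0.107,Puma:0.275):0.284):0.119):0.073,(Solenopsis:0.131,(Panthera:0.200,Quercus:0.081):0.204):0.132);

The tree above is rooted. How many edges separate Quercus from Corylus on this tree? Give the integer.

The MRCA of Quercus and Corylus is the root of the tree.
From Quercus up to that node: 3 branches. From Corylus up to the same node: 4 branches. Total: 3 + 4 = 7.

7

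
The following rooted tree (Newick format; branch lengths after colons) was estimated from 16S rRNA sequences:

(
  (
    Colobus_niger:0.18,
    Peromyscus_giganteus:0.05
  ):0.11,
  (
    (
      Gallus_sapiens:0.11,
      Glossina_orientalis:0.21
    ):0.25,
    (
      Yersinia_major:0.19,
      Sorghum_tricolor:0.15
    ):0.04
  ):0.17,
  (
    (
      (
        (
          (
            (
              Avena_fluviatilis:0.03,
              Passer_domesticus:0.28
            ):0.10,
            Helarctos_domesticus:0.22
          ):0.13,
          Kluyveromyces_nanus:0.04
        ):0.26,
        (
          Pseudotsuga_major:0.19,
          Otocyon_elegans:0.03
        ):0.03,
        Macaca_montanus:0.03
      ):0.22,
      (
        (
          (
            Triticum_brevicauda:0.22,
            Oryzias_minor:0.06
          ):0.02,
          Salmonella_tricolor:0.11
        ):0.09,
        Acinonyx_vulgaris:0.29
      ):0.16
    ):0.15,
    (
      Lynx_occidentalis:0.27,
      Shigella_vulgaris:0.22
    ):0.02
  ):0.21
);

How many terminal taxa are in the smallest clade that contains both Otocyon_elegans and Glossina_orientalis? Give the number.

19

The MRCA of Otocyon_elegans and Glossina_orientalis is the root, so the clade is the entire tree.
That clade contains 19 terminal taxa: Acinonyx_vulgaris, Avena_fluviatilis, Colobus_niger, Gallus_sapiens, Glossina_orientalis, Helarctos_domesticus, Kluyveromyces_nanus, Lynx_occidentalis, Macaca_montanus, Oryzias_minor, Otocyon_elegans, Passer_domesticus, Peromyscus_giganteus, Pseudotsuga_major, Salmonella_tricolor, Shigella_vulgaris, Sorghum_tricolor, Triticum_brevicauda, Yersinia_major.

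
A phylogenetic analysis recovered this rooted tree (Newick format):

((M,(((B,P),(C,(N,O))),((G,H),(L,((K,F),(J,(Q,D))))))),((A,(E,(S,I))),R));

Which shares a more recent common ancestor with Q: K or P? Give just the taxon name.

The MRCA of Q and K subtends ((K,F),(J,(Q,D))) (5 taxa).
The MRCA of Q and P subtends (((B,P),(C,(N,O))),((G,H),(L,((K,F),(J,(Q,D)))))) (13 taxa).
The first is nested inside the second, so Q shares a more recent common ancestor with K.

K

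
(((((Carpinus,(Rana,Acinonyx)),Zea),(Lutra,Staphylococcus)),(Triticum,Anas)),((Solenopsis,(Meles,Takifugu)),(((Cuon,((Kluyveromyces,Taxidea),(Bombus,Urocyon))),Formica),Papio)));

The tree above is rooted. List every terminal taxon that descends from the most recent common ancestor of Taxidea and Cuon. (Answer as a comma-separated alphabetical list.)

Bombus, Cuon, Kluyveromyces, Taxidea, Urocyon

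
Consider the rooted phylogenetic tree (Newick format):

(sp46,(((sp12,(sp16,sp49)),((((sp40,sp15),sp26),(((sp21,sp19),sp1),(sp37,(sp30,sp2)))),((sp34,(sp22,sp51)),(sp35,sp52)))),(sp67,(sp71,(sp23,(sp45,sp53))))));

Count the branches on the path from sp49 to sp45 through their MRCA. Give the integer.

The MRCA of sp49 and sp45 is the node subtending (((sp12,(sp16,sp49)),((((sp40,sp15),sp26),(((sp21,sp19),sp1),(sp37,(sp30,sp2)))),((sp34,(sp22,sp51)),(sp35,sp52)))),(sp67,(sp71,(sp23,(sp45,sp53))))).
From sp49 up to that node: 4 branches. From sp45 up to the same node: 5 branches. Total: 4 + 5 = 9.

9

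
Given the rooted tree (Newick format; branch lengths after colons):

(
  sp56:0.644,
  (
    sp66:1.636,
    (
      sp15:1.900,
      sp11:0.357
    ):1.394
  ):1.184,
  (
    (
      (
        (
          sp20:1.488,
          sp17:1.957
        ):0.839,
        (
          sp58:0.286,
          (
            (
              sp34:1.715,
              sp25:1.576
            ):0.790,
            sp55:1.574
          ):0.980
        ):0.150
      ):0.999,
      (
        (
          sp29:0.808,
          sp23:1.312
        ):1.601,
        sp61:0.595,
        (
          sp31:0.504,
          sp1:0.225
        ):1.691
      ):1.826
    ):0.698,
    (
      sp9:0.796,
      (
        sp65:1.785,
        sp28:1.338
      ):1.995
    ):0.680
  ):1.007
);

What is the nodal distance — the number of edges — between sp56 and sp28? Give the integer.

5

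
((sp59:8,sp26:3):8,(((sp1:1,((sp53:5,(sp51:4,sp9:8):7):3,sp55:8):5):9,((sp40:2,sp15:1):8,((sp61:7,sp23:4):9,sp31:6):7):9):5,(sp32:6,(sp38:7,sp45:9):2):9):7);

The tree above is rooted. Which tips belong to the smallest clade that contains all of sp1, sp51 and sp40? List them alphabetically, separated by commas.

sp1, sp15, sp23, sp31, sp40, sp51, sp53, sp55, sp61, sp9

Tracing sp1: it sits inside (sp1,((sp53,(sp51,sp9)),sp55)).
Tracing sp51: it sits inside (sp51,sp9).
Tracing sp40: it sits inside (sp40,sp15).
The smallest clade enclosing all 3 is ((sp1,((sp53,(sp51,sp9)),sp55)),((sp40,sp15),((sp61,sp23),sp31))); the answer is its 10 terminal taxa in alphabetical order.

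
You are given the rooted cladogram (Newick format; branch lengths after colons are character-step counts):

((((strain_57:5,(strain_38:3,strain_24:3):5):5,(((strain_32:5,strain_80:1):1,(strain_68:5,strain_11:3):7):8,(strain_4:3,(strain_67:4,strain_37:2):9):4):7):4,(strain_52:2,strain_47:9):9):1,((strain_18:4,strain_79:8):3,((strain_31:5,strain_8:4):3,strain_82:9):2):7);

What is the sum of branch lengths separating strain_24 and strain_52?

The path runs strain_24 → … → MRCA → … → strain_52; the MRCA is the node subtending (((strain_57,(strain_38,strain_24)),(((strain_32,strain_80),(strain_68,strain_11)),(strain_4,(strain_67,strain_37)))),(strain_52,strain_47)).
Branch lengths along that path: 3 + 5 + 5 + 4 + 9 + 2 = 28.

28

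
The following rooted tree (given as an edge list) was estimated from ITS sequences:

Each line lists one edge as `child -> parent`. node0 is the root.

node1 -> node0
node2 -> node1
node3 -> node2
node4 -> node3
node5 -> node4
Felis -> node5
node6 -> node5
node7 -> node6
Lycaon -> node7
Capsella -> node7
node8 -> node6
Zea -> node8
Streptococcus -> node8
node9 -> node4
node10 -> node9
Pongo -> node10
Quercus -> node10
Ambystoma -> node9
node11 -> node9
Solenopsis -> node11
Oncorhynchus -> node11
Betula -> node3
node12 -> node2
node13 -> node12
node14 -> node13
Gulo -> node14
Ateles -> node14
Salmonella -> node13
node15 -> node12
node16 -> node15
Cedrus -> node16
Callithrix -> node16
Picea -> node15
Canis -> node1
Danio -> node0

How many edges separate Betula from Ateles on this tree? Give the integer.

The MRCA of Betula and Ateles is the node subtending ((((Felis,((Lycaon,Capsella),(Zea,Streptococcus))),((Pongo,Quercus),Ambystoma,(Solenopsis,Oncorhynchus))),Betula),(((Gulo,Ateles),Salmonella),((Cedrus,Callithrix),Picea))).
From Betula up to that node: 2 branches. From Ateles up to the same node: 4 branches. Total: 2 + 4 = 6.

6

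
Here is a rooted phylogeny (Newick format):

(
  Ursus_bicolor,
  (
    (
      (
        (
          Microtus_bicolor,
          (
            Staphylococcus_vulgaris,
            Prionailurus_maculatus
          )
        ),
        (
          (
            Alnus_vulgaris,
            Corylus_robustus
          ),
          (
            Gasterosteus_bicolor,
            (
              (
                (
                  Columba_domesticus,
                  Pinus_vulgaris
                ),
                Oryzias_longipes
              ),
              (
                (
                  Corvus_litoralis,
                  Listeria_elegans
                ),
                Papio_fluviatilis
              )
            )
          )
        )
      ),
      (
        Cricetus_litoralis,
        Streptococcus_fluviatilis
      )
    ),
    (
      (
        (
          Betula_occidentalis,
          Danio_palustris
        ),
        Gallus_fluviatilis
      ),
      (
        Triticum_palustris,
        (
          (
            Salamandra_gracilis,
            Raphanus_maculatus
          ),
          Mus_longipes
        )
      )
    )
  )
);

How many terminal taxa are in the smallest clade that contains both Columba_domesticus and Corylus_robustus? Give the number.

The MRCA of Columba_domesticus and Corylus_robustus is the node subtending ((Alnus_vulgaris,Corylus_robustus),(Gasterosteus_bicolor,(((Columba_domesticus,Pinus_vulgaris),Oryzias_longipes),((Corvus_litoralis,Listeria_elegans),Papio_fluviatilis)))).
That clade contains 9 terminal taxa: Alnus_vulgaris, Columba_domesticus, Corvus_litoralis, Corylus_robustus, Gasterosteus_bicolor, Listeria_elegans, Oryzias_longipes, Papio_fluviatilis, Pinus_vulgaris.

9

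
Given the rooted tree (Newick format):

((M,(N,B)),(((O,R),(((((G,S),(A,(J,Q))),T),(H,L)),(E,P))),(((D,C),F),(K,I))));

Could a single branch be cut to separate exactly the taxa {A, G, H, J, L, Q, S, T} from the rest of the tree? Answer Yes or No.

Yes

The most recent common ancestor of these taxa subtends ((((G,S),(A,(J,Q))),T),(H,L)).
That clade has exactly 8 tips — every listed taxon and nothing else — so the group is monophyletic.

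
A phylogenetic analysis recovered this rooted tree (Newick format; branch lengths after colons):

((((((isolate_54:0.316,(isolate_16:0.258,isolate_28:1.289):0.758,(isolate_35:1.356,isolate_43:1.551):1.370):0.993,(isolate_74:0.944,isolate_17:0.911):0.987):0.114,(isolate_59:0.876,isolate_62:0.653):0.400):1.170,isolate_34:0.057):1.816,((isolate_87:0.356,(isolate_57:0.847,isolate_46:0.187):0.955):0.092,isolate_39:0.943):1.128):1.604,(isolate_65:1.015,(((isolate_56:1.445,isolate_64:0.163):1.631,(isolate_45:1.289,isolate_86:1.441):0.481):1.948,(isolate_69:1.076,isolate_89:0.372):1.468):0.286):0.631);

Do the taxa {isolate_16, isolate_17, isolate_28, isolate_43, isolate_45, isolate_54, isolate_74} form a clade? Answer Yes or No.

No

The MRCA of the listed taxa is the root, so the smallest clade containing them is the whole tree.
That clade also contains isolate_34, isolate_35, isolate_39, isolate_46, isolate_56, isolate_57, isolate_59, isolate_62, isolate_64, isolate_65, isolate_69, isolate_86, isolate_87, isolate_89, which are not in the proposed group, so the group is not monophyletic.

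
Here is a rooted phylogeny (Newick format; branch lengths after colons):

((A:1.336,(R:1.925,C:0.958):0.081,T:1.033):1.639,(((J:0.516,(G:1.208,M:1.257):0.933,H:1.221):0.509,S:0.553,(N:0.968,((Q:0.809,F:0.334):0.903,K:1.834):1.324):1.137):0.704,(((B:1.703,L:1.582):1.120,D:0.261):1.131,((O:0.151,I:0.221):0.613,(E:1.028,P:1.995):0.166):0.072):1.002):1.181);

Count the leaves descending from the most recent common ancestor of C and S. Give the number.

20

The MRCA of C and S is the root, so the clade is the entire tree.
That clade contains 20 terminal taxa: A, B, C, D, E, F, G, H, I, J, K, L, M, N, O, P, Q, R, S, T.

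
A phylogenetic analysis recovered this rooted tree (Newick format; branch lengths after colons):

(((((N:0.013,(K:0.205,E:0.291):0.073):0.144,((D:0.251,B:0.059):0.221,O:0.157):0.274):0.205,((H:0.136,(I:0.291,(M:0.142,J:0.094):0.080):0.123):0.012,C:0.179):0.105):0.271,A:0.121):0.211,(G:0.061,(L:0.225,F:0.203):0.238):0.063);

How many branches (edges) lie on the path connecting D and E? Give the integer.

The MRCA of D and E is the node subtending ((N,(K,E)),((D,B),O)).
From D up to that node: 3 branches. From E up to the same node: 3 branches. Total: 3 + 3 = 6.

6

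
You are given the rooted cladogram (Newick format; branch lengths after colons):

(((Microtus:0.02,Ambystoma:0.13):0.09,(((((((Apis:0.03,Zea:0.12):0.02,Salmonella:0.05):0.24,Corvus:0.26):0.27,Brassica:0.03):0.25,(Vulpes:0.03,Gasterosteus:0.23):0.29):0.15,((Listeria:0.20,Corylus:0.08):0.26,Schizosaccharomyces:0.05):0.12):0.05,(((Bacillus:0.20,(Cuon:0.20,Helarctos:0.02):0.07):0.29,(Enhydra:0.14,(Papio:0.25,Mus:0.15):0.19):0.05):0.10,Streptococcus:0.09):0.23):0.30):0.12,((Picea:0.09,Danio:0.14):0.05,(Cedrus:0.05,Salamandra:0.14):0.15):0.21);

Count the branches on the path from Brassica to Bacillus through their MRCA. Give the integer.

The MRCA of Brassica and Bacillus is the node subtending (((((((Apis,Zea),Salmonella),Corvus),Brassica),(Vulpes,Gasterosteus)),((Listeria,Corylus),Schizosaccharomyces)),(((Bacillus,(Cuon,Helarctos)),(Enhydra,(Papio,Mus))),Streptococcus)).
From Brassica up to that node: 4 branches. From Bacillus up to the same node: 4 branches. Total: 4 + 4 = 8.

8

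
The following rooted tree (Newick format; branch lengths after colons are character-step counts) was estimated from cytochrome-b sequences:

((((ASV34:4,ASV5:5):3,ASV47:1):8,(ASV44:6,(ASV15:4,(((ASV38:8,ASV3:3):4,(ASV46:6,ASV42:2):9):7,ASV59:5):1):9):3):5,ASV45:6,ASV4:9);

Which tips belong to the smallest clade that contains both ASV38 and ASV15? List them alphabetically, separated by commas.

Tracing ASV38: it sits inside (ASV38,ASV3).
Tracing ASV15: it sits inside (ASV15,(((ASV38,ASV3),(ASV46,ASV42)),ASV59)).
The smallest clade enclosing both is (ASV15,(((ASV38,ASV3),(ASV46,ASV42)),ASV59)); the answer is its 6 terminal taxa in alphabetical order.

ASV15, ASV3, ASV38, ASV42, ASV46, ASV59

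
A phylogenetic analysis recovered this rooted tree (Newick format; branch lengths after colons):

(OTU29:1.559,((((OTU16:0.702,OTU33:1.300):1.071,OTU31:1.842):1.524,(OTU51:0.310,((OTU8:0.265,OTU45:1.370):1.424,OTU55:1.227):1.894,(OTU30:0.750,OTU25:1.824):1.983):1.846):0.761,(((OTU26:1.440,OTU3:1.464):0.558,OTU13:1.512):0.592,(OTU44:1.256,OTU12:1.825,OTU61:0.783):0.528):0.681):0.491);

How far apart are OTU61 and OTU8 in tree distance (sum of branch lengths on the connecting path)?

The path runs OTU61 → … → MRCA → … → OTU8; the MRCA is the node subtending ((((OTU16,OTU33),OTU31),(OTU51,((OTU8,OTU45),OTU55),(OTU30,OTU25))),(((OTU26,OTU3),OTU13),(OTU44,OTU12,OTU61))).
Branch lengths along that path: 0.783 + 0.528 + 0.681 + 0.761 + 1.846 + 1.894 + 1.424 + 0.265 = 8.182.

8.182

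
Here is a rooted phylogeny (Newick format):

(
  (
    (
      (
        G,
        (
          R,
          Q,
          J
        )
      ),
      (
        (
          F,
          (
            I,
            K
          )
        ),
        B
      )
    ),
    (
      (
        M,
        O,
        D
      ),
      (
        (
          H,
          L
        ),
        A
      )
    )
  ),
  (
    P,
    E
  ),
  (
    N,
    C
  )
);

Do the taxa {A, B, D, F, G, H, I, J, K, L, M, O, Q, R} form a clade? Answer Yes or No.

Yes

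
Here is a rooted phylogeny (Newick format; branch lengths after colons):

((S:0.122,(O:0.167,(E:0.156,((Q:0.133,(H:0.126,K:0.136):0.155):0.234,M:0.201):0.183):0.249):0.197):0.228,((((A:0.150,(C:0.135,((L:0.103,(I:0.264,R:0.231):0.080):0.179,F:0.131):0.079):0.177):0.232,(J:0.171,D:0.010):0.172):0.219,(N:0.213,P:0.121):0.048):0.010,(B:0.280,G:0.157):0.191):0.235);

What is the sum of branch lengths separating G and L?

1.347

The path runs G → … → MRCA → … → L; the MRCA is the node subtending ((((A,(C,((L,(I,R)),F))),(J,D)),(N,P)),(B,G)).
Branch lengths along that path: 0.157 + 0.191 + 0.010 + 0.219 + 0.232 + 0.177 + 0.079 + 0.179 + 0.103 = 1.347.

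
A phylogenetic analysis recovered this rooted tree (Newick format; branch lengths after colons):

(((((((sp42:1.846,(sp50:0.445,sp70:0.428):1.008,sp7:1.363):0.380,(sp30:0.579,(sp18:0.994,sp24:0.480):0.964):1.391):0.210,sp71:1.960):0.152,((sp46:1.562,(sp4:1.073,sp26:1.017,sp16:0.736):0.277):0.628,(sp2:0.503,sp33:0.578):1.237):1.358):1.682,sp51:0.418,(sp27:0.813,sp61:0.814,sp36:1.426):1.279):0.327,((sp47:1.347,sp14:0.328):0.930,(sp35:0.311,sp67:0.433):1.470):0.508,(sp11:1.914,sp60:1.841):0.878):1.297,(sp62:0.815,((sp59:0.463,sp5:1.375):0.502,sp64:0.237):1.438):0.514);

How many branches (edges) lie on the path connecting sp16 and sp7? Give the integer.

8

The MRCA of sp16 and sp7 is the node subtending ((((sp42,(sp50,sp70),sp7),(sp30,(sp18,sp24))),sp71),((sp46,(sp4,sp26,sp16)),(sp2,sp33))).
From sp16 up to that node: 4 branches. From sp7 up to the same node: 4 branches. Total: 4 + 4 = 8.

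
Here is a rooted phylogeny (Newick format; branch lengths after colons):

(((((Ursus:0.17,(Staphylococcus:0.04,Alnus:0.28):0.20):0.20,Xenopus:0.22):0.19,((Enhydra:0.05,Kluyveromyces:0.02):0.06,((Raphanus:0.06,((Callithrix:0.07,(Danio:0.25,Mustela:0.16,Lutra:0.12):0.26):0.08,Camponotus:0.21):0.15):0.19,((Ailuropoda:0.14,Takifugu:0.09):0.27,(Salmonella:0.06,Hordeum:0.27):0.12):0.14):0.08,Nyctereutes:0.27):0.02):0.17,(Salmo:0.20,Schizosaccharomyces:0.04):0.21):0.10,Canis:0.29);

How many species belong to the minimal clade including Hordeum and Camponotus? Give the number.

10

The MRCA of Hordeum and Camponotus is the node subtending ((Raphanus,((Callithrix,(Danio,Mustela,Lutra)),Camponotus)),((Ailuropoda,Takifugu),(Salmonella,Hordeum))).
That clade contains 10 terminal taxa: Ailuropoda, Callithrix, Camponotus, Danio, Hordeum, Lutra, Mustela, Raphanus, Salmonella, Takifugu.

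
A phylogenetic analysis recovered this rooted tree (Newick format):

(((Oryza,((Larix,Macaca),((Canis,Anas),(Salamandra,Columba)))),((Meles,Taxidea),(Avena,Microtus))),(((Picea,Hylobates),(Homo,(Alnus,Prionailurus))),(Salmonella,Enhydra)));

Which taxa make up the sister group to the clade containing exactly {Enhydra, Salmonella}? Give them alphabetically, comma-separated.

Alnus, Homo, Hylobates, Picea, Prionailurus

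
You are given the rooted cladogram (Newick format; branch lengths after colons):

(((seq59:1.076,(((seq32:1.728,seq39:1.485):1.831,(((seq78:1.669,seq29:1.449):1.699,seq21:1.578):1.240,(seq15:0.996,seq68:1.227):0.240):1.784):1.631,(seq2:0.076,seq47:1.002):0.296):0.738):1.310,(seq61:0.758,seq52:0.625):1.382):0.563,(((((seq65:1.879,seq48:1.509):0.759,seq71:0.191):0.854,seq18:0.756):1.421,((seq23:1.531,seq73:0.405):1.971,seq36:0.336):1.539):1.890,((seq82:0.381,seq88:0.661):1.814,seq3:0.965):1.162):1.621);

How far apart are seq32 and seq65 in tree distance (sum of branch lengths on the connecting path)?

16.225

The path runs seq32 → … → MRCA → … → seq65; the MRCA is the root of the tree.
Branch lengths along that path: 1.728 + 1.831 + 1.631 + 0.738 + 1.310 + 0.563 + 1.621 + 1.890 + 1.421 + 0.854 + 0.759 + 1.879 = 16.225.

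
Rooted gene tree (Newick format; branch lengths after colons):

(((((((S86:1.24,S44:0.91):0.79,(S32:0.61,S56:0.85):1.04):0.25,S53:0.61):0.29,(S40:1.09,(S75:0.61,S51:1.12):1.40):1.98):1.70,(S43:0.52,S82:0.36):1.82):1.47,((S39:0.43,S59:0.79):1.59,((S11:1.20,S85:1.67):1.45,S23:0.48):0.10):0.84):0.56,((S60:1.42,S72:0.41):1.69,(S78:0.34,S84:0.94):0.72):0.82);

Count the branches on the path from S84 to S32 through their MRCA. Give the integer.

10

The MRCA of S84 and S32 is the root of the tree.
From S84 up to that node: 3 branches. From S32 up to the same node: 7 branches. Total: 3 + 7 = 10.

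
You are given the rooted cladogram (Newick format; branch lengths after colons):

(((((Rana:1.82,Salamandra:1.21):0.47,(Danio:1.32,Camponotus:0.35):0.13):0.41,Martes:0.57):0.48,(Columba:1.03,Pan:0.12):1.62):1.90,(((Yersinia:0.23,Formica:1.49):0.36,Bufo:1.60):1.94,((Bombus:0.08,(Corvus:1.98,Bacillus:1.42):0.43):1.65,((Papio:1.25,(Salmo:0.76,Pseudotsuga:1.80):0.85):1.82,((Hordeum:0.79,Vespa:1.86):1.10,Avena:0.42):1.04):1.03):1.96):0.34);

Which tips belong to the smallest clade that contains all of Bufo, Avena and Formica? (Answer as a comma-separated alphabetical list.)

Avena, Bacillus, Bombus, Bufo, Corvus, Formica, Hordeum, Papio, Pseudotsuga, Salmo, Vespa, Yersinia

Tracing Bufo: it sits inside ((Yersinia,Formica),Bufo).
Tracing Avena: it sits inside ((Hordeum,Vespa),Avena).
Tracing Formica: it sits inside (Yersinia,Formica).
The smallest clade enclosing all 3 is (((Yersinia,Formica),Bufo),((Bombus,(Corvus,Bacillus)),((Papio,(Salmo,Pseudotsuga)),((Hordeum,Vespa),Avena)))); the answer is its 12 terminal taxa in alphabetical order.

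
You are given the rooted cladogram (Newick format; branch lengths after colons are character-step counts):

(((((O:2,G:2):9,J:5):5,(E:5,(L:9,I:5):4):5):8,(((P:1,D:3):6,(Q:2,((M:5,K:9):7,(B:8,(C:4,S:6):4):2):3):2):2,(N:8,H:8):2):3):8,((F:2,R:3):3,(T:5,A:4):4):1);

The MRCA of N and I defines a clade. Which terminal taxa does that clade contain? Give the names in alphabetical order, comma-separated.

Tracing N: it sits inside (N,H).
Tracing I: it sits inside (L,I).
The smallest clade enclosing both is ((((O,G),J),(E,(L,I))),(((P,D),(Q,((M,K),(B,(C,S))))),(N,H))); the answer is its 16 terminal taxa in alphabetical order.

B, C, D, E, G, H, I, J, K, L, M, N, O, P, Q, S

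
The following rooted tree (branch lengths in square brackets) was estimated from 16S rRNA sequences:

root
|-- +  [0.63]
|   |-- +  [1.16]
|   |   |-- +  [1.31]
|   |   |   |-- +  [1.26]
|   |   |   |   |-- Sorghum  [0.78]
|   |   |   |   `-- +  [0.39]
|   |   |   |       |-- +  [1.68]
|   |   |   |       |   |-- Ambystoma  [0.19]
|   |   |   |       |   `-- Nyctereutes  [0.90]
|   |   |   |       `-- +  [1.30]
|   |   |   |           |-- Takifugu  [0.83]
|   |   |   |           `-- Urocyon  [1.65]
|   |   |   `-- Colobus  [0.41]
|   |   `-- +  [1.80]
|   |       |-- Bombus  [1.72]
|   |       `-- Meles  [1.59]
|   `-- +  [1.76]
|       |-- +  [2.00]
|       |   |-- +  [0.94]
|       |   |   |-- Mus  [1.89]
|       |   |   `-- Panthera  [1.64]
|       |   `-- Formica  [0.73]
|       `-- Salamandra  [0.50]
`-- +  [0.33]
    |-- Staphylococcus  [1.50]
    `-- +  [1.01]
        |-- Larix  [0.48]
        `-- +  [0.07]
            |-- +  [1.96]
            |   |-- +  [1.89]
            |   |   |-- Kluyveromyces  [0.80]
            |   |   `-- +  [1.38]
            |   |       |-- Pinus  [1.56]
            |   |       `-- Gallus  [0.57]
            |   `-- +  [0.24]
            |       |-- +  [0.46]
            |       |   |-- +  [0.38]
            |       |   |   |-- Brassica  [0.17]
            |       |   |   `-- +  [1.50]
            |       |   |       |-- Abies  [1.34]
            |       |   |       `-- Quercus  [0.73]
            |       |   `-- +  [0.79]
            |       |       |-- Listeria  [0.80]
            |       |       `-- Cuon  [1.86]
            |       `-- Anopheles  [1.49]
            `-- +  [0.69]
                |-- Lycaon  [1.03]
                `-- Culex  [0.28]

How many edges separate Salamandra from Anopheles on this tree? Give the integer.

9

The MRCA of Salamandra and Anopheles is the root of the tree.
From Salamandra up to that node: 3 branches. From Anopheles up to the same node: 6 branches. Total: 3 + 6 = 9.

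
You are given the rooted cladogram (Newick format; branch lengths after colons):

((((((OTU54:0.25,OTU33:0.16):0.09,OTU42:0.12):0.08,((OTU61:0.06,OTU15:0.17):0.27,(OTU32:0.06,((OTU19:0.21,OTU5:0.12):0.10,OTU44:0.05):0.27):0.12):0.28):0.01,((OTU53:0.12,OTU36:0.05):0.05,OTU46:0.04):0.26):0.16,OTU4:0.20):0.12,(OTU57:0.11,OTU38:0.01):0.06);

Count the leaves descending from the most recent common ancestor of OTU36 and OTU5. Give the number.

12

The MRCA of OTU36 and OTU5 is the node subtending ((((OTU54,OTU33),OTU42),((OTU61,OTU15),(OTU32,((OTU19,OTU5),OTU44)))),((OTU53,OTU36),OTU46)).
That clade contains 12 terminal taxa: OTU15, OTU19, OTU32, OTU33, OTU36, OTU42, OTU44, OTU46, OTU5, OTU53, OTU54, OTU61.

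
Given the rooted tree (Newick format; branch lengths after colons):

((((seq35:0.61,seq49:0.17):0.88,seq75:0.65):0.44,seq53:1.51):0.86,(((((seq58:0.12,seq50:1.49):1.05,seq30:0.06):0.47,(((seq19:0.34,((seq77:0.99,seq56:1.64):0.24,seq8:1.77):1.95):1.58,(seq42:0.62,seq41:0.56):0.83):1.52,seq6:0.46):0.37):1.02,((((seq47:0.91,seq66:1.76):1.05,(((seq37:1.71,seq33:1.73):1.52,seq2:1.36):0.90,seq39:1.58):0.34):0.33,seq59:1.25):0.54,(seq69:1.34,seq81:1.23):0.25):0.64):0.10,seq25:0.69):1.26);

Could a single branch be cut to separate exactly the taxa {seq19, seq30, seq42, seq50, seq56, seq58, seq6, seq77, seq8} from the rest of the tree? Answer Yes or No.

No

The MRCA of the listed taxa subtends (((seq58,seq50),seq30),(((seq19,((seq77,seq56),seq8)),(seq42,seq41)),seq6)).
That clade also contains seq41, which is not in the proposed group, so the group is not monophyletic.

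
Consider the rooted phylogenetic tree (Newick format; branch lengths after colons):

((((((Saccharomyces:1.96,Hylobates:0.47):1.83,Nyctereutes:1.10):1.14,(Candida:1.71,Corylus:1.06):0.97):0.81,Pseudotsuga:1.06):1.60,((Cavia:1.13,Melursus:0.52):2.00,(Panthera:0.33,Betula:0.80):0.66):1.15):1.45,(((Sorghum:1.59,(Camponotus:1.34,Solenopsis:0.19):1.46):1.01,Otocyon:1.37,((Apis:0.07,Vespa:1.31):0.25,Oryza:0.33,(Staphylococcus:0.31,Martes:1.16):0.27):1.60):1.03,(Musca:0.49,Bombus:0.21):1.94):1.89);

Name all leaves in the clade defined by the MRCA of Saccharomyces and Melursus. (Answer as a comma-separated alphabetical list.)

Betula, Candida, Cavia, Corylus, Hylobates, Melursus, Nyctereutes, Panthera, Pseudotsuga, Saccharomyces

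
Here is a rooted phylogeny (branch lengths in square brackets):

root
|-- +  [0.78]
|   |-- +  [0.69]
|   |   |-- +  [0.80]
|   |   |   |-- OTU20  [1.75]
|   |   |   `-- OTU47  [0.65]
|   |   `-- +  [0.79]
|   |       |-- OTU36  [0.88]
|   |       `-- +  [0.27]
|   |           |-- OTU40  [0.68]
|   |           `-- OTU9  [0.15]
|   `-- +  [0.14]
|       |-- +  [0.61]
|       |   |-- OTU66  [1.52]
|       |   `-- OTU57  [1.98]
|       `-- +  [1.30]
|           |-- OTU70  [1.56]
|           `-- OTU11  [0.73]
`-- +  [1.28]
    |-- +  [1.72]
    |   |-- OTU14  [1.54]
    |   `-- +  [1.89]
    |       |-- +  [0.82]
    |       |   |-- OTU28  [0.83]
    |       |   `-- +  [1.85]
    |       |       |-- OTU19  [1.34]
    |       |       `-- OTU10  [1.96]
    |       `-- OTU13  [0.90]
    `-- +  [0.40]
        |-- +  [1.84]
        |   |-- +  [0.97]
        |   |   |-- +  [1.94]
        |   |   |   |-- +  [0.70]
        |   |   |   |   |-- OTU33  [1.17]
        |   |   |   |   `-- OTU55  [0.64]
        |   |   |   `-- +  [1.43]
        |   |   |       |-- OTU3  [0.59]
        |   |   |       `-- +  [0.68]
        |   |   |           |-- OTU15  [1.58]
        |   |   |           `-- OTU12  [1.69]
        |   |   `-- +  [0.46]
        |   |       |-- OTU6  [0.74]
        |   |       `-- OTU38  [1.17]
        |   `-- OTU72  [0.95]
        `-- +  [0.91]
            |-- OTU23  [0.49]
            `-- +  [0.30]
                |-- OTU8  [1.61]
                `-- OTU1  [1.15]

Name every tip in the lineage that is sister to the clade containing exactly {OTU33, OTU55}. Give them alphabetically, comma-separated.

OTU12, OTU15, OTU3

The clade containing exactly {OTU33, OTU55} attaches to the tree at the node subtending ((OTU33,OTU55),(OTU3,(OTU15,OTU12))).
The other lineage descending from that same node — the sister group — is (OTU3,(OTU15,OTU12)); its 3 tips in alphabetical order are the answer.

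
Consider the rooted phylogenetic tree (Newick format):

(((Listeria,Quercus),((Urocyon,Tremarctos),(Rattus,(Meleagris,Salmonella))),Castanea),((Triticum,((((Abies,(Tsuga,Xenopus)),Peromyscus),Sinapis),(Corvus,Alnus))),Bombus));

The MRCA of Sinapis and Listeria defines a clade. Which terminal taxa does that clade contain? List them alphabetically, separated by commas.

Tracing Sinapis: it sits inside (((Abies,(Tsuga,Xenopus)),Peromyscus),Sinapis).
Tracing Listeria: it sits inside (Listeria,Quercus).
The smallest clade enclosing both is the whole tree (their MRCA is the root), so the answer is all 17 tips in alphabetical order.

Abies, Alnus, Bombus, Castanea, Corvus, Listeria, Meleagris, Peromyscus, Quercus, Rattus, Salmonella, Sinapis, Tremarctos, Triticum, Tsuga, Urocyon, Xenopus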